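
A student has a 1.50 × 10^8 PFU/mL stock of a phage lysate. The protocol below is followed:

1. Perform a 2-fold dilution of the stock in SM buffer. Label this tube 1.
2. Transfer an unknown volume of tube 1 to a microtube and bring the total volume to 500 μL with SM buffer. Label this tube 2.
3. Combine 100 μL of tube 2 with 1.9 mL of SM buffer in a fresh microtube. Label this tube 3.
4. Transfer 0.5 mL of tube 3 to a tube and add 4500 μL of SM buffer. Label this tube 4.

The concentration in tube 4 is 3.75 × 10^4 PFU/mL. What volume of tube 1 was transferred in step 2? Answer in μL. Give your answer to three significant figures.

50.0 μL

Step 1: 2-fold → factor 2
Step 2: v brought to 500 μL → factor = 500 μL/v
Step 3: 100 μL + 1.9 mL = 2000 μL total → factor 2000/100 = 20
Step 4: 0.5 mL + 4500 μL = 5 mL total → factor 5/0.5 = 10
Product of known-step factors = 400
Overall factor = 1.50 × 10^8 PFU/mL / (3.75 × 10^4 PFU/mL) = 4000
Step-2 factor = 4000 / 400 = 10
v = 500 μL / 10 = 50.0 μL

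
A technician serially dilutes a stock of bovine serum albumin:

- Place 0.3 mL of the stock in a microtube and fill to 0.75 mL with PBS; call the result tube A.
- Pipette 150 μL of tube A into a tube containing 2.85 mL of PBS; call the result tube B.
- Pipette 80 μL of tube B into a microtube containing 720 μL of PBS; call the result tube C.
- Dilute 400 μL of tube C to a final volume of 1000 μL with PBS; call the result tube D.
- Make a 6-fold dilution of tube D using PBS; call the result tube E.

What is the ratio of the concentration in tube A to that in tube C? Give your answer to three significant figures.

Step 1: 0.3 mL brought to 0.75 mL → factor 0.75/0.3 = 2.5
Step 2: 150 μL + 2.85 mL = 3000 μL total → factor 3000/150 = 20
Step 3: 80 μL + 720 μL = 800 μL total → factor 800/80 = 10
Dilution factor to tube A = 2.5; to tube C = 500
[tube A]/[tube C] = (factor to tube C)/(factor to tube A) = 500/2.5 = 200

200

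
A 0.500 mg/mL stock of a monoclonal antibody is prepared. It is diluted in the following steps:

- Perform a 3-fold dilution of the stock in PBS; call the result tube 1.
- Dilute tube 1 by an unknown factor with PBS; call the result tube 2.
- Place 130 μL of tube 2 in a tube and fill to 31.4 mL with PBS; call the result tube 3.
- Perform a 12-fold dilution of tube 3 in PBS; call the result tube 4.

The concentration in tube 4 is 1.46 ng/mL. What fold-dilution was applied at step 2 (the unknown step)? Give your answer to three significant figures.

39.4-fold

Step 1: 3-fold → factor 3
Step 2: unknown factor x
Step 3: 130 μL brought to 31.4 mL → factor 31400/130 = 241.54
Step 4: 12-fold → factor 12
Product of known-step factors = 8695.4
Overall factor = 0.500 mg/mL / (1.46 ng/mL) = 3.4247 × 10^5
x = 3.4247 × 10^5 / 8695.4 = 39.4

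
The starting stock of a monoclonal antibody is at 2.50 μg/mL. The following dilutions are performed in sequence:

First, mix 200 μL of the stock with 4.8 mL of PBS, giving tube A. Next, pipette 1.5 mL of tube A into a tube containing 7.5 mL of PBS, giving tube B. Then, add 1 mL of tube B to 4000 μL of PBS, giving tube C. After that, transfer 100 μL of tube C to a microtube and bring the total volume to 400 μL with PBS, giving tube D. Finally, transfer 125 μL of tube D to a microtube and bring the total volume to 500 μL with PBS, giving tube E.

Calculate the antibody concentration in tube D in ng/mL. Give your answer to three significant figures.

Step 1: 200 μL + 4.8 mL = 5000 μL total → factor 5000/200 = 25
Step 2: 1.5 mL + 7.5 mL = 9 mL total → factor 9/1.5 = 6
Step 3: 1 mL + 4000 μL = 5 mL total → factor 5/1 = 5
Step 4: 100 μL brought to 400 μL → factor 400/100 = 4
Dilution factor through tube D = 25 × 6 × 5 × 4 = 3000
[tube D] = 2.50 μg/mL / 3000 = 0.0008333 μg/mL = 0.833 ng/mL

0.833 ng/mL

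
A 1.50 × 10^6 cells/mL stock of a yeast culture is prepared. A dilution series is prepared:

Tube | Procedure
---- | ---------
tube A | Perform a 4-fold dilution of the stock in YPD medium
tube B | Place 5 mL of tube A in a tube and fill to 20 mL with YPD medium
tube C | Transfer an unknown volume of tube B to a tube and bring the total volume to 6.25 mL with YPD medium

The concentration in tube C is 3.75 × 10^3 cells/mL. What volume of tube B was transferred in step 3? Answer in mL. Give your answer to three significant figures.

Step 1: 4-fold → factor 4
Step 2: 5 mL brought to 20 mL → factor 20/5 = 4
Step 3: v brought to 6.25 mL → factor = 6.25 mL/v
Product of known-step factors = 16
Overall factor = 1.50 × 10^6 cells/mL / (3.75 × 10^3 cells/mL) = 400
Step-3 factor = 400 / 16 = 25
v = 6.25 mL / 25 = 0.250 mL

0.250 mL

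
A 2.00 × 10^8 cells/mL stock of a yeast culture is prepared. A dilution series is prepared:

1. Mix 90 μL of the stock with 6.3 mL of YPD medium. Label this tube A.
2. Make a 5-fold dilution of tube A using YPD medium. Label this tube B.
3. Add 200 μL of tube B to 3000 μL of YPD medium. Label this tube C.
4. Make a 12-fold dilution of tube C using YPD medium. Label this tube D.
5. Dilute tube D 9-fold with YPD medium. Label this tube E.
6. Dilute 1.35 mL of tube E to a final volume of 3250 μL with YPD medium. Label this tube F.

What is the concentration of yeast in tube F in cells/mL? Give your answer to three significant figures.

Step 1: 90 μL + 6.3 mL = 6390 μL total → factor 6390/90 = 71
Step 2: 5-fold → factor 5
Step 3: 200 μL + 3000 μL = 3200 μL total → factor 3200/200 = 16
Step 4: 12-fold → factor 12
Step 5: 9-fold → factor 9
Step 6: 1.35 mL brought to 3250 μL → factor 3.25/1.35 = 2.4074
Overall dilution factor = 71 × 5 × 16 × 12 × 9 × 2.4074 = 1.4768 × 10^6
Final = 2.00 × 10^8 cells/mL / 1.4768 × 10^6 = 135 cells/mL

135 cells/mL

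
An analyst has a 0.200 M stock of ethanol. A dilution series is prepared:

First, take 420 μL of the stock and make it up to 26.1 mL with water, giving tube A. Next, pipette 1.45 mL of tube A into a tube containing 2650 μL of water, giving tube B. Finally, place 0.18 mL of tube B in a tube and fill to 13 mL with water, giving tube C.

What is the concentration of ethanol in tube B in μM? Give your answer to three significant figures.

1.14 × 10^3 μM

Step 1: 420 μL brought to 26.1 mL → factor 26100/420 = 62.143
Step 2: 1.45 mL + 2650 μL = 4.1 mL total → factor 4.1/1.45 = 2.8276
Dilution factor through tube B = 62.143 × 2.8276 = 175.71
[tube B] = 0.200 M / 175.71 = 0.001138 M = 1.14 × 10^3 μM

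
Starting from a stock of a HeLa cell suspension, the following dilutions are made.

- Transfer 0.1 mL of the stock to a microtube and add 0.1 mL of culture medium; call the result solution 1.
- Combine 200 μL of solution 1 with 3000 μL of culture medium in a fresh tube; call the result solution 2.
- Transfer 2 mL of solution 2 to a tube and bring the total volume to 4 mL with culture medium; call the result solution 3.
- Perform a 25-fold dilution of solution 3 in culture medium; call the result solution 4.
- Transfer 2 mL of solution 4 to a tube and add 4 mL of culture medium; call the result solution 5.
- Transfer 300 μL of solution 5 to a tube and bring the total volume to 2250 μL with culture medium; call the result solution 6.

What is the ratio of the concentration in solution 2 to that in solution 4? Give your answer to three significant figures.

50.0

Step 1: 0.1 mL + 0.1 mL = 0.2 mL total → factor 0.2/0.1 = 2
Step 2: 200 μL + 3000 μL = 3200 μL total → factor 3200/200 = 16
Step 3: 2 mL brought to 4 mL → factor 4/2 = 2
Step 4: 25-fold → factor 25
Dilution factor to solution 2 = 32; to solution 4 = 1600
[solution 2]/[solution 4] = (factor to solution 4)/(factor to solution 2) = 1600/32 = 50.0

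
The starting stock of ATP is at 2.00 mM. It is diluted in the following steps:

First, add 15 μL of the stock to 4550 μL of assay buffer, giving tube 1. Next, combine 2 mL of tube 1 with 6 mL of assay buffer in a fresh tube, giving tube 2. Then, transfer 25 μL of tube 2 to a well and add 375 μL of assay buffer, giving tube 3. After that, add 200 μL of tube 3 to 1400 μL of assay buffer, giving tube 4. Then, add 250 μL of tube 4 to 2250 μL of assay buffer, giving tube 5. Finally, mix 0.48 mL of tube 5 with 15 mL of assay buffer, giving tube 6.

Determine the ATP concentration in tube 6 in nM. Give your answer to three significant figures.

0.0398 nM

Step 1: 15 μL + 4550 μL = 4565 μL total → factor 4565/15 = 304.33
Step 2: 2 mL + 6 mL = 8 mL total → factor 8/2 = 4
Step 3: 25 μL + 375 μL = 400 μL total → factor 400/25 = 16
Step 4: 200 μL + 1400 μL = 1600 μL total → factor 1600/200 = 8
Step 5: 250 μL + 2250 μL = 2500 μL total → factor 2500/250 = 10
Step 6: 0.48 mL + 15 mL = 15.48 mL total → factor 15.48/0.48 = 32.25
Overall dilution factor = 304.33 × 4 × 16 × 8 × 10 × 32.25 = 5.0252 × 10^7
Final = 2.00 mM / 5.0252 × 10^7 = 3.980 × 10^-8 mM = 0.0398 nM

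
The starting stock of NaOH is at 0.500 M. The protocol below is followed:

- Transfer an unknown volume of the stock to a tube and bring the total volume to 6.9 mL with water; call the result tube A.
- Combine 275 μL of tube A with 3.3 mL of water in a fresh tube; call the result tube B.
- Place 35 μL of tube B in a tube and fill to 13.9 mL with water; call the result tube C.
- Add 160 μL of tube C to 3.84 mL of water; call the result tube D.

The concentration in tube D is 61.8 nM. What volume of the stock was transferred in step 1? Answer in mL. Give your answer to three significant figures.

0.110 mL

Step 1: v brought to 6.9 mL → factor = 6.9 mL/v
Step 2: 275 μL + 3.3 mL = 3575 μL total → factor 3575/275 = 13
Step 3: 35 μL brought to 13.9 mL → factor 13900/35 = 397.14
Step 4: 160 μL + 3.84 mL = 4000 μL total → factor 4000/160 = 25
Product of known-step factors = 1.2907 × 10^5
Overall factor = 0.500 M / (61.8 nM) = 8.0906 × 10^6
Step-1 factor = 8.0906 × 10^6 / 1.2907 × 10^5 = 62.683
v = 6.9 mL / 62.683 = 0.110 mL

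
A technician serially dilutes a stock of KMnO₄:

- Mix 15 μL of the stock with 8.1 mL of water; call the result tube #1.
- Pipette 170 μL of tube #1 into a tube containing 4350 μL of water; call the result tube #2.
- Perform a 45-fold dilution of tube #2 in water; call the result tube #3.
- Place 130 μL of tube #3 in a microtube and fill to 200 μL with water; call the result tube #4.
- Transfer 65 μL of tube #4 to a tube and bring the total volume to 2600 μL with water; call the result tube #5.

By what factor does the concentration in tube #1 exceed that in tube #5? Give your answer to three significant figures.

Step 1: 15 μL + 8.1 mL = 8115 μL total → factor 8115/15 = 541
Step 2: 170 μL + 4350 μL = 4520 μL total → factor 4520/170 = 26.588
Step 3: 45-fold → factor 45
Step 4: 130 μL brought to 200 μL → factor 200/130 = 1.5385
Step 5: 65 μL brought to 2600 μL → factor 2600/65 = 40
Dilution factor to tube #1 = 541; to tube #5 = 3.9833 × 10^7
[tube #1]/[tube #5] = (factor to tube #5)/(factor to tube #1) = 3.9833 × 10^7/541 = 7.36 × 10^4

7.36 × 10^4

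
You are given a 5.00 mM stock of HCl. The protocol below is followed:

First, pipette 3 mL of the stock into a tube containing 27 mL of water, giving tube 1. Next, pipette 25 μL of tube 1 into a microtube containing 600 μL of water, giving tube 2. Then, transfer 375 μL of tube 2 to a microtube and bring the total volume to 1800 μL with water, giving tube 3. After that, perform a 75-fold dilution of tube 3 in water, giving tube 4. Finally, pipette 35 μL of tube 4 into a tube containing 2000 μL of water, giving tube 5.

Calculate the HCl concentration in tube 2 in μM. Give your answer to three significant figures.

Step 1: 3 mL + 27 mL = 30 mL total → factor 30/3 = 10
Step 2: 25 μL + 600 μL = 625 μL total → factor 625/25 = 25
Dilution factor through tube 2 = 10 × 25 = 250
[tube 2] = 5.00 mM / 250 = 0.02000 mM = 20.0 μM

20.0 μM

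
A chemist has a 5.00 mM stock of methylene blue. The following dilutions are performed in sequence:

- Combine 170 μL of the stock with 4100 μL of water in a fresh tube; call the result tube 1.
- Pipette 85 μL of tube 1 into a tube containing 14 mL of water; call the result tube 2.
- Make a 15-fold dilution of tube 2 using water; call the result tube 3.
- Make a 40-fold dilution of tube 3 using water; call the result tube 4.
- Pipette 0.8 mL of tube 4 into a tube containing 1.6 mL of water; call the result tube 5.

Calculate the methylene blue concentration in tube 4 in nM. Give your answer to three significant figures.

Step 1: 170 μL + 4100 μL = 4270 μL total → factor 4270/170 = 25.118
Step 2: 85 μL + 14 mL = 14085 μL total → factor 14085/85 = 165.71
Step 3: 15-fold → factor 15
Step 4: 40-fold → factor 40
Dilution factor through tube 4 = 25.118 × 165.71 × 15 × 40 = 2.4973 × 10^6
[tube 4] = 5.00 mM / 2.4973 × 10^6 = 2.002 × 10^-6 mM = 2.00 nM

2.00 nM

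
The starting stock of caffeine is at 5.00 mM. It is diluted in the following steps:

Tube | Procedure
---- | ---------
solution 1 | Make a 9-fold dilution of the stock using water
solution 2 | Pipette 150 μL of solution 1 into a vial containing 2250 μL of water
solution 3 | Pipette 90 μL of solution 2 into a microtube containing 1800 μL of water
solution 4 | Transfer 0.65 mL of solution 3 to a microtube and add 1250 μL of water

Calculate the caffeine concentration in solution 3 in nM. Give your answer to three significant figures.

Step 1: 9-fold → factor 9
Step 2: 150 μL + 2250 μL = 2400 μL total → factor 2400/150 = 16
Step 3: 90 μL + 1800 μL = 1890 μL total → factor 1890/90 = 21
Dilution factor through solution 3 = 9 × 16 × 21 = 3024
[solution 3] = 5.00 mM / 3024 = 0.001653 mM = 1.65 × 10^3 nM

1.65 × 10^3 nM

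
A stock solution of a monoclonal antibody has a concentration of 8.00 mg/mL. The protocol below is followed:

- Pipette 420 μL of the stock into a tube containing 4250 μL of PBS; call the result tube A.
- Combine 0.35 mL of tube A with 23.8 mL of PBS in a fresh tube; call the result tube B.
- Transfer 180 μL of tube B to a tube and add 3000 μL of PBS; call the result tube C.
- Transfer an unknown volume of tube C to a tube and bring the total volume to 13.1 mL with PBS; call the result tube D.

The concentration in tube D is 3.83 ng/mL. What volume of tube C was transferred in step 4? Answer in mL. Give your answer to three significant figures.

0.0850 mL

Step 1: 420 μL + 4250 μL = 4670 μL total → factor 4670/420 = 11.119
Step 2: 0.35 mL + 23.8 mL = 24.15 mL total → factor 24.15/0.35 = 69
Step 3: 180 μL + 3000 μL = 3180 μL total → factor 3180/180 = 17.667
Step 4: v brought to 13.1 mL → factor = 13.1 mL/v
Product of known-step factors = 13554
Overall factor = 8.00 mg/mL / (3.83 ng/mL) = 2.0888 × 10^6
Step-4 factor = 2.0888 × 10^6 / 13554 = 154.11
v = 13.1 mL / 154.11 = 0.0850 mL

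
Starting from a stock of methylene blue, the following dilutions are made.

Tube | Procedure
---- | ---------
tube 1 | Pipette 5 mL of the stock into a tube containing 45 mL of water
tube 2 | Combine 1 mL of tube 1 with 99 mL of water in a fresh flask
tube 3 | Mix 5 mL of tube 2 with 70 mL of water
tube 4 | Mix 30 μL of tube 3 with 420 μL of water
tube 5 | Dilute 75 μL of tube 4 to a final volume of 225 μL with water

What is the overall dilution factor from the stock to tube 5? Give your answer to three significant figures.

6.75 × 10^5

Step 1: 5 mL + 45 mL = 50 mL total → factor 50/5 = 10
Step 2: 1 mL + 99 mL = 100 mL total → factor 100/1 = 100
Step 3: 5 mL + 70 mL = 75 mL total → factor 75/5 = 15
Step 4: 30 μL + 420 μL = 450 μL total → factor 450/30 = 15
Step 5: 75 μL brought to 225 μL → factor 225/75 = 3
Overall dilution factor = 10 × 100 × 15 × 15 × 3 = 6.75 × 10^5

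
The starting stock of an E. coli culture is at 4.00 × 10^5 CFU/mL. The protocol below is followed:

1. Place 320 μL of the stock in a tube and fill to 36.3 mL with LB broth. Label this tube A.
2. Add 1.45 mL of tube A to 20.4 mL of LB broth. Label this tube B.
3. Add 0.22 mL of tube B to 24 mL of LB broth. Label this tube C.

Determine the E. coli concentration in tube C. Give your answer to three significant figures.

Step 1: 320 μL brought to 36.3 mL → factor 36300/320 = 113.44
Step 2: 1.45 mL + 20.4 mL = 21.85 mL total → factor 21.85/1.45 = 15.069
Step 3: 0.22 mL + 24 mL = 24.22 mL total → factor 24.22/0.22 = 110.09
Overall dilution factor = 113.44 × 15.069 × 110.09 = 1.8819 × 10^5
Final = 4.00 × 10^5 CFU/mL / 1.8819 × 10^5 = 2.13 CFU/mL

2.13 CFU/mL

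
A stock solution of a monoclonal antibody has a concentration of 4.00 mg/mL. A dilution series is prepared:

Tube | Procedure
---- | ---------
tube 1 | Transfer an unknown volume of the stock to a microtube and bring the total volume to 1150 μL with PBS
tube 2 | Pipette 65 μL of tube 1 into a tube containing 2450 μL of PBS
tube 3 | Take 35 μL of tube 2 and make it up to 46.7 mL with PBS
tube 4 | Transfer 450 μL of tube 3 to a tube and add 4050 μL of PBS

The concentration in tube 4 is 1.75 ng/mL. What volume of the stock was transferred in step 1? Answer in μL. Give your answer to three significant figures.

Step 1: v brought to 1150 μL → factor = 1150 μL/v
Step 2: 65 μL + 2450 μL = 2515 μL total → factor 2515/65 = 38.692
Step 3: 35 μL brought to 46.7 mL → factor 46700/35 = 1334.3
Step 4: 450 μL + 4050 μL = 4500 μL total → factor 4500/450 = 10
Product of known-step factors = 5.1627 × 10^5
Overall factor = 4.00 mg/mL / (1.75 ng/mL) = 2.2857 × 10^6
Step-1 factor = 2.2857 × 10^6 / 5.1627 × 10^5 = 4.4274
v = 1150 μL / 4.4274 = 260 μL

260 μL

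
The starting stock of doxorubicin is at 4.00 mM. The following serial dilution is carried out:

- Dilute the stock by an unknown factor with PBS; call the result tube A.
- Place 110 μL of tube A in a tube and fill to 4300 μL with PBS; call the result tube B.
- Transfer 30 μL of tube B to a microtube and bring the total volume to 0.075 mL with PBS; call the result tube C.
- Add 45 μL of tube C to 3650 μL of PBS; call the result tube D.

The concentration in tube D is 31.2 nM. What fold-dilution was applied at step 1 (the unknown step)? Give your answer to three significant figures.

16.0-fold

Step 1: unknown factor x
Step 2: 110 μL brought to 4300 μL → factor 4300/110 = 39.091
Step 3: 30 μL brought to 0.075 mL → factor 75/30 = 2.5
Step 4: 45 μL + 3650 μL = 3695 μL total → factor 3695/45 = 82.111
Product of known-step factors = 8024.5
Overall factor = 4.00 mM / (31.2 nM) = 1.2821 × 10^5
x = 1.2821 × 10^5 / 8024.5 = 16.0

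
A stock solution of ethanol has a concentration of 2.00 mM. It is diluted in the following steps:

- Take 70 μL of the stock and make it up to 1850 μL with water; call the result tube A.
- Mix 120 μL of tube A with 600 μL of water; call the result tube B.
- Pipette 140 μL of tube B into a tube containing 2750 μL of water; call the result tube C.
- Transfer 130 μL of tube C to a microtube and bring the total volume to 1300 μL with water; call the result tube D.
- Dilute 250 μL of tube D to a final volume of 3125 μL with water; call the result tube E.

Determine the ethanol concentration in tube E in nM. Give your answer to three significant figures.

Step 1: 70 μL brought to 1850 μL → factor 1850/70 = 26.429
Step 2: 120 μL + 600 μL = 720 μL total → factor 720/120 = 6
Step 3: 140 μL + 2750 μL = 2890 μL total → factor 2890/140 = 20.643
Step 4: 130 μL brought to 1300 μL → factor 1300/130 = 10
Step 5: 250 μL brought to 3125 μL → factor 3125/250 = 12.5
Overall dilution factor = 26.429 × 6 × 20.643 × 10 × 12.5 = 4.0917 × 10^5
Final = 2.00 mM / 4.0917 × 10^5 = 4.888 × 10^-6 mM = 4.89 nM

4.89 nM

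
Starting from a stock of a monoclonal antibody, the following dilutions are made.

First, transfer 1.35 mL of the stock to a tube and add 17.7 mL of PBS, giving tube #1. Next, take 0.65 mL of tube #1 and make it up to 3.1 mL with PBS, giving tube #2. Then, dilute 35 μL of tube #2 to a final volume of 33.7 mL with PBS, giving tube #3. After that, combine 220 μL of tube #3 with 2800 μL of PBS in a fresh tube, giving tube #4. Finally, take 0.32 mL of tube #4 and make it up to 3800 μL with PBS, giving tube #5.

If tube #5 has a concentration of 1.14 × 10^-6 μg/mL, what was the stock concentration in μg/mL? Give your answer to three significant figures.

Step 1: 1.35 mL + 17.7 mL = 19.05 mL total → factor 19.05/1.35 = 14.111
Step 2: 0.65 mL brought to 3.1 mL → factor 3.1/0.65 = 4.7692
Step 3: 35 μL brought to 33.7 mL → factor 33700/35 = 962.86
Step 4: 220 μL + 2800 μL = 3020 μL total → factor 3020/220 = 13.727
Step 5: 0.32 mL brought to 3800 μL → factor 3.8/0.32 = 11.875
Overall dilution factor = 14.111 × 4.7692 × 962.86 × 13.727 × 11.875 = 1.0563 × 10^7
Stock = 1.14 × 10^-6 μg/mL × 1.0563 × 10^7 = 12.0 μg/mL

12.0 μg/mL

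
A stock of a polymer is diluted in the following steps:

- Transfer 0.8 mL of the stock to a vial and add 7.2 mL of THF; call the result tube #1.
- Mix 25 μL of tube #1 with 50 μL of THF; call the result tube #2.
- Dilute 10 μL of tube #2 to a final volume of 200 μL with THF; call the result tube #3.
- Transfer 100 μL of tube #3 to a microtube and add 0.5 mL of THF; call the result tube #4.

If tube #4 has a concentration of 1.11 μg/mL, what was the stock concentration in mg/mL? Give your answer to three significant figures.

4.00 mg/mL

Step 1: 0.8 mL + 7.2 mL = 8 mL total → factor 8/0.8 = 10
Step 2: 25 μL + 50 μL = 75 μL total → factor 75/25 = 3
Step 3: 10 μL brought to 200 μL → factor 200/10 = 20
Step 4: 100 μL + 0.5 mL = 600 μL total → factor 600/100 = 6
Overall dilution factor = 10 × 3 × 20 × 6 = 3600
Stock = 1.11 μg/mL × 3600 = 3996 μg/mL = 4.00 mg/mL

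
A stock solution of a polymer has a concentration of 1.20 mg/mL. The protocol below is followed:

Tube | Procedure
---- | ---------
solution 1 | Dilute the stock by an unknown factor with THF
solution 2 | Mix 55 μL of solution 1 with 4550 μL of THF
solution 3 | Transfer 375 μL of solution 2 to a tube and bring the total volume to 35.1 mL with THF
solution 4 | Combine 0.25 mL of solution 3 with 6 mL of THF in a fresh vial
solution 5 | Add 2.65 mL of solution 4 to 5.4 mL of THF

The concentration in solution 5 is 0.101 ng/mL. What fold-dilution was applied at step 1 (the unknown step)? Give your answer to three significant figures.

20.0-fold

Step 1: unknown factor x
Step 2: 55 μL + 4550 μL = 4605 μL total → factor 4605/55 = 83.727
Step 3: 375 μL brought to 35.1 mL → factor 35100/375 = 93.6
Step 4: 0.25 mL + 6 mL = 6.25 mL total → factor 6.25/0.25 = 25
Step 5: 2.65 mL + 5.4 mL = 8.05 mL total → factor 8.05/2.65 = 3.0377
Product of known-step factors = 5.9516 × 10^5
Overall factor = 1.20 mg/mL / (0.101 ng/mL) = 1.1881 × 10^7
x = 1.1881 × 10^7 / 5.9516 × 10^5 = 20.0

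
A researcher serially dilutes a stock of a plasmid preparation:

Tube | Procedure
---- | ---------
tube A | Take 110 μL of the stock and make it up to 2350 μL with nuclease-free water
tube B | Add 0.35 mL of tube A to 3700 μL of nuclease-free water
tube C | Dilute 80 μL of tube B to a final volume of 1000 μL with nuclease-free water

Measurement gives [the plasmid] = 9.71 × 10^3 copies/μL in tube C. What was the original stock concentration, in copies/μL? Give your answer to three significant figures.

3.00 × 10^7 copies/μL

Step 1: 110 μL brought to 2350 μL → factor 2350/110 = 21.364
Step 2: 0.35 mL + 3700 μL = 4.05 mL total → factor 4.05/0.35 = 11.571
Step 3: 80 μL brought to 1000 μL → factor 1000/80 = 12.5
Overall dilution factor = 21.364 × 11.571 × 12.5 = 3090.1
Stock = 9.71 × 10^3 copies/μL × 3090.1 = 3.00 × 10^7 copies/μL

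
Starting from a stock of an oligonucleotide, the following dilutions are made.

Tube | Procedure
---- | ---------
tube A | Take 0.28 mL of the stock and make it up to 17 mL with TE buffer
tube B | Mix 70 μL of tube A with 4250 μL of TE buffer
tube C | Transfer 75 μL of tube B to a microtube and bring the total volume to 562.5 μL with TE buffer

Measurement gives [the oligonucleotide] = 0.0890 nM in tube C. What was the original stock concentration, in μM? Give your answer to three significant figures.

2.50 μM

Step 1: 0.28 mL brought to 17 mL → factor 17/0.28 = 60.714
Step 2: 70 μL + 4250 μL = 4320 μL total → factor 4320/70 = 61.714
Step 3: 75 μL brought to 562.5 μL → factor 562.5/75 = 7.5
Overall dilution factor = 60.714 × 61.714 × 7.5 = 28102
Stock = 0.0890 nM × 28102 = 2501 nM = 2.50 μM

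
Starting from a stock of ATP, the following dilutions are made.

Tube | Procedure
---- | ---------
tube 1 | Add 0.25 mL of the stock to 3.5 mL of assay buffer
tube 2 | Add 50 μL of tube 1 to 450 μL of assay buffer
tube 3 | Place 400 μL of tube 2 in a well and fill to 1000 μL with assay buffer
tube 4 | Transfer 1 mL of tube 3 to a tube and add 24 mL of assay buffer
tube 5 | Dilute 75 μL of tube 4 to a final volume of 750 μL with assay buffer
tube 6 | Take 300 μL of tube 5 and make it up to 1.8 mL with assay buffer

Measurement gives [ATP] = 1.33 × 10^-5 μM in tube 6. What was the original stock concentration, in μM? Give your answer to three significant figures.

Step 1: 0.25 mL + 3.5 mL = 3.75 mL total → factor 3.75/0.25 = 15
Step 2: 50 μL + 450 μL = 500 μL total → factor 500/50 = 10
Step 3: 400 μL brought to 1000 μL → factor 1000/400 = 2.5
Step 4: 1 mL + 24 mL = 25 mL total → factor 25/1 = 25
Step 5: 75 μL brought to 750 μL → factor 750/75 = 10
Step 6: 300 μL brought to 1.8 mL → factor 1800/300 = 6
Overall dilution factor = 15 × 10 × 2.5 × 25 × 10 × 6 = 5.625 × 10^5
Stock = 1.33 × 10^-5 μM × 5.625 × 10^5 = 7.48 μM

7.48 μM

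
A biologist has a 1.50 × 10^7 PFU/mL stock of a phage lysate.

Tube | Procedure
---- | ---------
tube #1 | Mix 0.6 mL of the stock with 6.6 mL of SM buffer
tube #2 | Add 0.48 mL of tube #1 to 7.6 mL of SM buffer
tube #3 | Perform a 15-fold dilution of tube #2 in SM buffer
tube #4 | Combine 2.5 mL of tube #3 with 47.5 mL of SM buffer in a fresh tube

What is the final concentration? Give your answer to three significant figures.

248 PFU/mL

Step 1: 0.6 mL + 6.6 mL = 7.2 mL total → factor 7.2/0.6 = 12
Step 2: 0.48 mL + 7.6 mL = 8.08 mL total → factor 8.08/0.48 = 16.833
Step 3: 15-fold → factor 15
Step 4: 2.5 mL + 47.5 mL = 50 mL total → factor 50/2.5 = 20
Overall dilution factor = 12 × 16.833 × 15 × 20 = 60600
Final = 1.50 × 10^7 PFU/mL / 60600 = 248 PFU/mL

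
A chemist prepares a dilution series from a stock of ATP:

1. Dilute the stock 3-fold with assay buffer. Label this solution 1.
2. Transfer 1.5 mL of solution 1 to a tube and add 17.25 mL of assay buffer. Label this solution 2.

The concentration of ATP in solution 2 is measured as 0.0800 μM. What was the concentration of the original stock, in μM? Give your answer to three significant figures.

3.00 μM

Step 1: 3-fold → factor 3
Step 2: 1.5 mL + 17.25 mL = 18.75 mL total → factor 18.75/1.5 = 12.5
Overall dilution factor = 3 × 12.5 = 37.5
Stock = 0.0800 μM × 37.5 = 3.00 μM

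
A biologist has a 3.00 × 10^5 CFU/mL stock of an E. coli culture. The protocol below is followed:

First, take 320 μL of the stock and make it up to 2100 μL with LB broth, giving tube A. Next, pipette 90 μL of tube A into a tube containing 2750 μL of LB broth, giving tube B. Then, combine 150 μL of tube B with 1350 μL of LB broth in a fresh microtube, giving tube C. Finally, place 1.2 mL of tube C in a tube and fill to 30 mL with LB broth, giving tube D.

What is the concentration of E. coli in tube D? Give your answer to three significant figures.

5.79 CFU/mL

Step 1: 320 μL brought to 2100 μL → factor 2100/320 = 6.5625
Step 2: 90 μL + 2750 μL = 2840 μL total → factor 2840/90 = 31.556
Step 3: 150 μL + 1350 μL = 1500 μL total → factor 1500/150 = 10
Step 4: 1.2 mL brought to 30 mL → factor 30/1.2 = 25
Overall dilution factor = 6.5625 × 31.556 × 10 × 25 = 51771
Final = 3.00 × 10^5 CFU/mL / 51771 = 5.79 CFU/mL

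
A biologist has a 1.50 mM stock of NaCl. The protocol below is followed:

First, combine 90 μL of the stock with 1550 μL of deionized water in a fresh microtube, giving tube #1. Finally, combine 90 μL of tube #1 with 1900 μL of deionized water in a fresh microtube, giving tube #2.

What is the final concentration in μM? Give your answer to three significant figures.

Step 1: 90 μL + 1550 μL = 1640 μL total → factor 1640/90 = 18.222
Step 2: 90 μL + 1900 μL = 1990 μL total → factor 1990/90 = 22.111
Overall dilution factor = 18.222 × 22.111 = 402.91
Final = 1.50 mM / 402.91 = 0.003723 mM = 3.72 μM

3.72 μM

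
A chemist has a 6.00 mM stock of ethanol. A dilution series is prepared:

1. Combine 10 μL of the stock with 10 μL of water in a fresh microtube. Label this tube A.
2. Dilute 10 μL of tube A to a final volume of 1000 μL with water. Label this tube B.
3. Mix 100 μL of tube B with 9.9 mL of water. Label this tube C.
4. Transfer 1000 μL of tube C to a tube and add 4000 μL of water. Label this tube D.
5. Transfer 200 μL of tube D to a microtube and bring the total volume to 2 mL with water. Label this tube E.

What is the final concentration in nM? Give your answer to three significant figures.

6.00 nM

Step 1: 10 μL + 10 μL = 20 μL total → factor 20/10 = 2
Step 2: 10 μL brought to 1000 μL → factor 1000/10 = 100
Step 3: 100 μL + 9.9 mL = 10000 μL total → factor 10000/100 = 100
Step 4: 1000 μL + 4000 μL = 5000 μL total → factor 5000/1000 = 5
Step 5: 200 μL brought to 2 mL → factor 2000/200 = 10
Overall dilution factor = 2 × 100 × 100 × 5 × 10 = 1 × 10^6
Final = 6.00 mM / 1 × 10^6 = 6.000 × 10^-6 mM = 6.00 nM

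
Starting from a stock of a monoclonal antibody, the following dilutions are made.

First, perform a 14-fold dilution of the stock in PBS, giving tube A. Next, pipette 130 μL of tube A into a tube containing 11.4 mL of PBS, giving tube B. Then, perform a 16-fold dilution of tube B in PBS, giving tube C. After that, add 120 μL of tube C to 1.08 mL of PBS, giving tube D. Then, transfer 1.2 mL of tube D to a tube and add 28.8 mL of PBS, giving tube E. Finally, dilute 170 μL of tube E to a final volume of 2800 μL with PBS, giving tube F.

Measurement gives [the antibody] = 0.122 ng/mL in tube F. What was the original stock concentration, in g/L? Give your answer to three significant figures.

Step 1: 14-fold → factor 14
Step 2: 130 μL + 11.4 mL = 11530 μL total → factor 11530/130 = 88.692
Step 3: 16-fold → factor 16
Step 4: 120 μL + 1.08 mL = 1200 μL total → factor 1200/120 = 10
Step 5: 1.2 mL + 28.8 mL = 30 mL total → factor 30/1.2 = 25
Step 6: 170 μL brought to 2800 μL → factor 2800/170 = 16.471
Overall dilution factor = 14 × 88.692 × 16 × 10 × 25 × 16.471 = 8.1806 × 10^7
Stock = 0.122 ng/mL × 8.1806 × 10^7 = 9.980 × 10^6 ng/mL = 9.98 g/L

9.98 g/L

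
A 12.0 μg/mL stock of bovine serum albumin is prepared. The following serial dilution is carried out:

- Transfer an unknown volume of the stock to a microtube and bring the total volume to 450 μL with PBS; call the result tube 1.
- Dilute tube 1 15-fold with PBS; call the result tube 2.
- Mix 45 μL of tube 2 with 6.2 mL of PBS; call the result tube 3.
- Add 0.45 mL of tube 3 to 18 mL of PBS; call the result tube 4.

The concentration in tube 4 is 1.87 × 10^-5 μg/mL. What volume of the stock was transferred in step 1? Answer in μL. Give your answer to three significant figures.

Step 1: v brought to 450 μL → factor = 450 μL/v
Step 2: 15-fold → factor 15
Step 3: 45 μL + 6.2 mL = 6245 μL total → factor 6245/45 = 138.78
Step 4: 0.45 mL + 18 mL = 18.45 mL total → factor 18.45/0.45 = 41
Product of known-step factors = 85348
Overall factor = 12.0 μg/mL / (1.87 × 10^-5 μg/mL) = 6.4171 × 10^5
Step-1 factor = 6.4171 × 10^5 / 85348 = 7.5187
v = 450 μL / 7.5187 = 59.9 μL

59.9 μL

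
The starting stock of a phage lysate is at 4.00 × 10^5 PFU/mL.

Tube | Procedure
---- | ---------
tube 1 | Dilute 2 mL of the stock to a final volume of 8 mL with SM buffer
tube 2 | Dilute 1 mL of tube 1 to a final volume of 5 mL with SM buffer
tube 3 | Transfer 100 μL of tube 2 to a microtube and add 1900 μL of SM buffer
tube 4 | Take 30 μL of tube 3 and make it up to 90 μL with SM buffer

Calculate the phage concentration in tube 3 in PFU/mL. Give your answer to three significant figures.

1.00 × 10^3 PFU/mL

Step 1: 2 mL brought to 8 mL → factor 8/2 = 4
Step 2: 1 mL brought to 5 mL → factor 5/1 = 5
Step 3: 100 μL + 1900 μL = 2000 μL total → factor 2000/100 = 20
Dilution factor through tube 3 = 4 × 5 × 20 = 400
[tube 3] = 4.00 × 10^5 PFU/mL / 400 = 1.00 × 10^3 PFU/mL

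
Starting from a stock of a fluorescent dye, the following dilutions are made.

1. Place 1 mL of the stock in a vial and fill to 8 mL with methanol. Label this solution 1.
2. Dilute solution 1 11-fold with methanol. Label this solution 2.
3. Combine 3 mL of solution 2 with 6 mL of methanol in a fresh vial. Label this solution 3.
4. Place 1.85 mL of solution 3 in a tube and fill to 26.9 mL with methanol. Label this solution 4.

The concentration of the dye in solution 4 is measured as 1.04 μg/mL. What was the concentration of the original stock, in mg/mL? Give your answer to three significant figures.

3.99 mg/mL

Step 1: 1 mL brought to 8 mL → factor 8/1 = 8
Step 2: 11-fold → factor 11
Step 3: 3 mL + 6 mL = 9 mL total → factor 9/3 = 3
Step 4: 1.85 mL brought to 26.9 mL → factor 26.9/1.85 = 14.541
Overall dilution factor = 8 × 11 × 3 × 14.541 = 3838.7
Stock = 1.04 μg/mL × 3838.7 = 3992 μg/mL = 3.99 mg/mL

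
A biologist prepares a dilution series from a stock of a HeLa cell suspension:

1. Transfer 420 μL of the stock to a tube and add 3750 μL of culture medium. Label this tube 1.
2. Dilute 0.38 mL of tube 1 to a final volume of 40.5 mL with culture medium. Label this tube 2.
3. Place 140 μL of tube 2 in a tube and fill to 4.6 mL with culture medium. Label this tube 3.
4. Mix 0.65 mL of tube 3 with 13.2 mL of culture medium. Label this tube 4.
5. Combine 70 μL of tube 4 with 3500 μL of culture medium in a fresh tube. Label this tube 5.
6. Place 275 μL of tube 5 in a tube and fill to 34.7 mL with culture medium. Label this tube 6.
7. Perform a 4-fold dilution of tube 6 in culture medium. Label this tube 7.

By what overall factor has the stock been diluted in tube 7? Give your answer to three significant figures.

Step 1: 420 μL + 3750 μL = 4170 μL total → factor 4170/420 = 9.9286
Step 2: 0.38 mL brought to 40.5 mL → factor 40.5/0.38 = 106.58
Step 3: 140 μL brought to 4.6 mL → factor 4600/140 = 32.857
Step 4: 0.65 mL + 13.2 mL = 13.85 mL total → factor 13.85/0.65 = 21.308
Step 5: 70 μL + 3500 μL = 3570 μL total → factor 3570/70 = 51
Step 6: 275 μL brought to 34.7 mL → factor 34700/275 = 126.18
Step 7: 4-fold → factor 4
Overall dilution factor = 9.9286 × 106.58 × 32.857 × 21.308 × 51 × 126.18 × 4 = 1.907 × 10^10

1.91 × 10^10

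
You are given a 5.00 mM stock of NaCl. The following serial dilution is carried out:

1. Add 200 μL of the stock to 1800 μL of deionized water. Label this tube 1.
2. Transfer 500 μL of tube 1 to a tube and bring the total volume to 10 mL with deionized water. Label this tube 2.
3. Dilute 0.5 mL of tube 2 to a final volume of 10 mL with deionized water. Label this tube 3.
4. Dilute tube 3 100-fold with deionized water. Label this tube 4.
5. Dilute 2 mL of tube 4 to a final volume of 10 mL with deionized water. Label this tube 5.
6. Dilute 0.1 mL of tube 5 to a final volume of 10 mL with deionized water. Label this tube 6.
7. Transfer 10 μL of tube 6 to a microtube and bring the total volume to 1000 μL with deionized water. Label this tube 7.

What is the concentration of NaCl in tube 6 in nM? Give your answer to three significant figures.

Step 1: 200 μL + 1800 μL = 2000 μL total → factor 2000/200 = 10
Step 2: 500 μL brought to 10 mL → factor 10000/500 = 20
Step 3: 0.5 mL brought to 10 mL → factor 10/0.5 = 20
Step 4: 100-fold → factor 100
Step 5: 2 mL brought to 10 mL → factor 10/2 = 5
Step 6: 0.1 mL brought to 10 mL → factor 10/0.1 = 100
Dilution factor through tube 6 = 10 × 20 × 20 × 100 × 5 × 100 = 2 × 10^8
[tube 6] = 5.00 mM / 2 × 10^8 = 2.500 × 10^-8 mM = 0.0250 nM

0.0250 nM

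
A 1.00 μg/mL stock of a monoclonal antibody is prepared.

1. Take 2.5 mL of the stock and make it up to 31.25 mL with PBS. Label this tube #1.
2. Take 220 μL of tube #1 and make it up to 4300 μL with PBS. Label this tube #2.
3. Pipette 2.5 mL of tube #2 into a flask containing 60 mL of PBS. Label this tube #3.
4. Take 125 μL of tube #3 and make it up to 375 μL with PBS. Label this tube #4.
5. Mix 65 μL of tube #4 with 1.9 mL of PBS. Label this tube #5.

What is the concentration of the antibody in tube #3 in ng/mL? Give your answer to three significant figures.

Step 1: 2.5 mL brought to 31.25 mL → factor 31.25/2.5 = 12.5
Step 2: 220 μL brought to 4300 μL → factor 4300/220 = 19.545
Step 3: 2.5 mL + 60 mL = 62.5 mL total → factor 62.5/2.5 = 25
Dilution factor through tube #3 = 12.5 × 19.545 × 25 = 6108
[tube #3] = 1.00 μg/mL / 6108 = 0.0001637 μg/mL = 0.164 ng/mL

0.164 ng/mL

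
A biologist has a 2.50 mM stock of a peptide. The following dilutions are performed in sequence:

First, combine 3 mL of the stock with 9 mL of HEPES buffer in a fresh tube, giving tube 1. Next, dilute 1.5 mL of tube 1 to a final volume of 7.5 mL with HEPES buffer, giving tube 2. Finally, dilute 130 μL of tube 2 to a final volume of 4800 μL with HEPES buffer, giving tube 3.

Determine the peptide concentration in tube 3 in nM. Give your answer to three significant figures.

Step 1: 3 mL + 9 mL = 12 mL total → factor 12/3 = 4
Step 2: 1.5 mL brought to 7.5 mL → factor 7.5/1.5 = 5
Step 3: 130 μL brought to 4800 μL → factor 4800/130 = 36.923
Overall dilution factor = 4 × 5 × 36.923 = 738.46
Final = 2.50 mM / 738.46 = 0.003385 mM = 3.39 × 10^3 nM

3.39 × 10^3 nM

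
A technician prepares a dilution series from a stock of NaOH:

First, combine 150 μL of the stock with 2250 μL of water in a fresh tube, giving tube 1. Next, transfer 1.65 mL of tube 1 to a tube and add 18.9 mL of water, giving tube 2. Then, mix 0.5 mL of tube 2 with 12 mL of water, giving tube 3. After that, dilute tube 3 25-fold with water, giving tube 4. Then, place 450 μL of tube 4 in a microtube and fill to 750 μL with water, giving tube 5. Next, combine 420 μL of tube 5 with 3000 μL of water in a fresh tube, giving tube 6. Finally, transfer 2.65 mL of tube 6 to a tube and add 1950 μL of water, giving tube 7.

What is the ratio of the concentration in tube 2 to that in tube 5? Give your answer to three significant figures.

1.04 × 10^3

Step 1: 150 μL + 2250 μL = 2400 μL total → factor 2400/150 = 16
Step 2: 1.65 mL + 18.9 mL = 20.55 mL total → factor 20.55/1.65 = 12.455
Step 3: 0.5 mL + 12 mL = 12.5 mL total → factor 12.5/0.5 = 25
Step 4: 25-fold → factor 25
Step 5: 450 μL brought to 750 μL → factor 750/450 = 1.6667
Dilution factor to tube 2 = 199.27; to tube 5 = 2.0758 × 10^5
[tube 2]/[tube 5] = (factor to tube 5)/(factor to tube 2) = 2.0758 × 10^5/199.27 = 1.04 × 10^3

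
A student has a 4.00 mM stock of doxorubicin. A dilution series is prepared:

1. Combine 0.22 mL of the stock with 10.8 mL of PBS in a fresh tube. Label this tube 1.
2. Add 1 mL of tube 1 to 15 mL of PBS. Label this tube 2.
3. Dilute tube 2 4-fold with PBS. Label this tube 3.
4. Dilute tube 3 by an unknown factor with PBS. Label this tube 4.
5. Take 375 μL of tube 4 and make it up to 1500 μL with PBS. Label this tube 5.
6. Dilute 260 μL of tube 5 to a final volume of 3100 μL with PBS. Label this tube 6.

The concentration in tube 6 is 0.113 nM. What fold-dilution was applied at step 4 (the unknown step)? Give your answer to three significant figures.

232-fold

Step 1: 0.22 mL + 10.8 mL = 11.02 mL total → factor 11.02/0.22 = 50.091
Step 2: 1 mL + 15 mL = 16 mL total → factor 16/1 = 16
Step 3: 4-fold → factor 4
Step 4: unknown factor x
Step 5: 375 μL brought to 1500 μL → factor 1500/375 = 4
Step 6: 260 μL brought to 3100 μL → factor 3100/260 = 11.923
Product of known-step factors = 1.5289 × 10^5
Overall factor = 4.00 mM / (0.113 nM) = 3.5398 × 10^7
x = 3.5398 × 10^7 / 1.5289 × 10^5 = 232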